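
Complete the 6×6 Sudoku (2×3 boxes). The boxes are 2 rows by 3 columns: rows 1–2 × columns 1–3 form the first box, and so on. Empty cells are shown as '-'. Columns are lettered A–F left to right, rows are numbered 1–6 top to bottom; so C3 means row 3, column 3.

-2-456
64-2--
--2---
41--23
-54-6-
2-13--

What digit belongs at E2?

C1 = 3: row 1 has {2,4,5,6}; col 3 has {1,2,4}; box has {2,4,6} → only 3 remains.
C2 = 5: row 2 has {2,4,6}; col 3 has {1,2,3,4}; box has {2,3,4,6} → only 5 remains.
F2 = 1: row 2 has {2,4,5,6}; col 6 has {3,6}; box has {2,4,5,6} → only 1 remains.
C4 = 6: row 4 has {1,2,3,4}; col 3 has {1,2,3,4,5}; box has {1,2,4} → only 6 remains.
D4 = 5: row 4 has {1,2,3,4,6}; col 4 has {2,3,4}; box has {2,3} → only 5 remains.
A5 = 3: row 5 has {4,5,6}; col 1 has {2,4,6}; box has {1,2,4,5} → only 3 remains.
D5 = 1: row 5 has {3,4,5,6}; col 4 has {2,3,4,5}; box has {3,6} → only 1 remains.
F5 = 2: row 5 has {1,3,4,5,6}; col 6 has {1,3,6}; box has {1,3,6} → only 2 remains.
B6 = 6: row 6 has {1,2,3}; col 2 has {1,2,4,5}; box has {1,2,3,4,5} → only 6 remains.
E6 = 4: row 6 has {1,2,3,6}; col 5 has {2,5,6}; box has {1,2,3,6} → only 4 remains.
F6 = 5: row 6 has {1,2,3,4,6}; col 6 has {1,2,3,6}; box has {1,2,3,4,6} → only 5 remains.
A1 = 1: row 1 has {2,3,4,5,6}; col 1 has {2,3,4,6}; box has {2,3,4,5,6} → only 1 remains.
E2 = 3: row 2 has {1,2,4,5,6}; col 5 has {2,4,5,6}; box has {1,2,4,5,6} → only 3 remains.

3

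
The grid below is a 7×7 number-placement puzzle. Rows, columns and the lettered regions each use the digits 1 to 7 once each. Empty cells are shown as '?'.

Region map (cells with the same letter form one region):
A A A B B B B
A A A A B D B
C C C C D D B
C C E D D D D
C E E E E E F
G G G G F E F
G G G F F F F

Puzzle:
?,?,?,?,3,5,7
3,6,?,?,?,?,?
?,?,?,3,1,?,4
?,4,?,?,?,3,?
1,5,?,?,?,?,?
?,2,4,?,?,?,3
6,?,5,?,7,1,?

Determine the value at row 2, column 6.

4

row 1, column 2 = 1 (sole candidate).
row 1, column 3 = 2 (sole candidate).
row 1, column 4 = 6 (sole candidate).
row 2, column 3 = 7 (sole candidate).
row 2, column 5 = 2 (sole candidate).
row 2, column 6 = 4: row 2 has {2,3,6,7}; col 6 has {1,3,5}; region has {1,3} → only 4 remains.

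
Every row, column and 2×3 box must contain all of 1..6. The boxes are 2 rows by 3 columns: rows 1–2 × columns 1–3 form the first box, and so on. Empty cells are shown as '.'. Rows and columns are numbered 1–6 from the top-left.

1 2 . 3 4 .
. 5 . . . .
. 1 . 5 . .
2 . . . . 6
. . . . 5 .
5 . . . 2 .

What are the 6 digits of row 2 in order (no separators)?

r1c3 = 6 (sole candidate).
r1c6 = 5 (sole candidate).
r3c5 = 3 (sole candidate).
r4c5 = 1 (sole candidate).
r2c5 = 6: row 2 has {5}; col 5 has {1,2,3,4,5}; box has {3,4,5} → only 6 remains.
r3c3 = 4 (sole candidate).
r3c6 = 2 (sole candidate).
r4c2 = 3 (sole candidate).
r4c3 = 5 (sole candidate).
r4c4 = 4 (sole candidate).
r2c3 = 3: row 2 has {5,6}; col 3 has {4,5,6}; box has {1,2,5,6} → only 3 remains.
r2c6 = 1: row 2 has {3,5,6}; col 6 has {2,5,6}; box has {3,4,5,6} → only 1 remains.
r3c1 = 6 (sole candidate).
r6c3 = 1 (sole candidate).
r6c4 = 6 (sole candidate).
r2c1 = 4: row 2 has {1,3,5,6}; col 1 has {1,2,5,6}; box has {1,2,3,5,6} → only 4 remains.
r2c4 = 2: row 2 has {1,3,4,5,6}; col 4 has {3,4,5,6}; box has {1,3,4,5,6} → only 2 remains.

453261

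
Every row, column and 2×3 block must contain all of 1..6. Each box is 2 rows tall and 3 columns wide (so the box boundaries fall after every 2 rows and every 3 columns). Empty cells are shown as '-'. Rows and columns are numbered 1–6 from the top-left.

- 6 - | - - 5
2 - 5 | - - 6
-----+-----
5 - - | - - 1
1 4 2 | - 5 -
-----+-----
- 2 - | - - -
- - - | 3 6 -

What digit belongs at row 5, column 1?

row 3, column 2 = 3 (sole candidate).
row 3, column 3 = 6 (sole candidate).
row 4, column 4 = 6 (sole candidate).
row 4, column 6 = 3 (sole candidate).
row 5, column 6 = 4 (sole candidate).
row 6, column 1 = 4 (sole candidate).
row 6, column 3 = 1 (sole candidate).
row 6, column 6 = 2 (sole candidate).
row 1, column 1 = 3 (sole candidate).
row 1, column 3 = 4 (sole candidate).
row 2, column 2 = 1 (sole candidate).
row 2, column 4 = 4 (sole candidate).
row 2, column 5 = 3 (sole candidate).
row 3, column 4 = 2 (sole candidate).
row 3, column 5 = 4 (sole candidate).
row 5, column 1 = 6: row 5 has {2,4}; col 1 has {1,2,3,4,5}; box has {1,2,4} → only 6 remains.

6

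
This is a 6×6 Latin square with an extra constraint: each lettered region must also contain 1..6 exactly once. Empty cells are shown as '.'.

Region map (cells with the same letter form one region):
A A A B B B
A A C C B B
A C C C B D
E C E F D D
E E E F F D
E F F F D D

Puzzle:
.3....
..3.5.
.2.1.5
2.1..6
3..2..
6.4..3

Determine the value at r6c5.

2

r3c1 = 4 (sole candidate).
r3c3 = 6 (sole candidate).
r3c5 = 3 (sole candidate).
r4c5 = 4 (sole candidate).
r5c3 = 5 (sole candidate).
r5c6 = 1 (sole candidate).
r6c4 = 5 (sole candidate).
r6c5 = 2: row 6 has {3,4,5,6}; col 5 has {3,4,5}; region has {1,3,4,5,6} → only 2 remains.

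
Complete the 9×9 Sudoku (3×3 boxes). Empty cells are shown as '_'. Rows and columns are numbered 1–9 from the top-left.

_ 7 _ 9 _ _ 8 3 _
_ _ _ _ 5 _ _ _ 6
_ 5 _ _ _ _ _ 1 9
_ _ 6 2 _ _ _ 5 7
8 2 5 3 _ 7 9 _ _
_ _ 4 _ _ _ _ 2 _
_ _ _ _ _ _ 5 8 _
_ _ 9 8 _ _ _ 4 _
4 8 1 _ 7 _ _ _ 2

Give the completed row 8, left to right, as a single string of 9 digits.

r1c3 = 2: row 1 has {3,7,8,9}; col 3 has {1,4,5,6,9}; box has {5,7} → only 2 remains.
r2c8 = 7: row 2 has {5,6}; col 8 has {1,2,3,4,5,8}; box has {1,3,6,8,9} → only 7 remains.
r5c8 = 6: row 5 has {2,3,5,7,8,9}; col 8 has {1,2,3,4,5,7,8}; box has {2,5,7,9} → only 6 remains.
r9c8 = 9: row 9 has {1,2,4,7,8}; col 8 has {1,2,3,4,5,6,7,8}; box has {2,4,5,8} → only 9 remains.
r1c9 = 5: in row 1, 5 can only go here (every other open cell in that row sees a 5).
r3c4 = 7: in row 3, 7 can only go here (every other open cell in that row sees a 7).
r6c1 = 7: in row 6, 7 can only go here (every other open cell in that row sees a 7).
r7c3 = 7: in row 7, 7 can only go here (every other open cell in that row sees a 7).
r8c7 = 7: in row 8, 7 can only go here (every other open cell in that row sees a 7).
r8c1 = 5: in column 1, 5 can only go here (every other open cell in that column sees a 5).
r7c1 = 2: in column 1, 2 can only go here (every other open cell in that column sees a 2).
r2c2 = 4: in column 2, 4 can only go here (every other open cell in that column sees a 4).
r2c4 = 1: row 2 has {4,5,6,7}; col 4 has {2,3,7,8,9}; box has {5,7,9} → only 1 remains.
r2c7 = 2: row 2 has {1,4,5,6,7}; col 7 has {5,7,8,9}; box has {1,3,5,6,7,8,9} → only 2 remains.
r3c7 = 4: row 3 has {1,5,7,9}; col 7 has {2,5,7,8,9}; box has {1,2,3,5,6,7,8,9} → only 4 remains.
r1c1 = 1: in row 1, 1 can only go here (every other open cell in that row sees a 1).
r2c1 = 9: in row 2, 9 can only go here (every other open cell in that row sees a 9).
r4c1 = 3: row 4 has {2,5,6,7}; col 1 has {1,2,4,5,7,8,9}; box has {2,4,5,6,7,8} → only 3 remains.
r4c7 = 1: row 4 has {2,3,5,6,7}; col 7 has {2,4,5,7,8,9}; box has {2,5,6,7,9} → only 1 remains.
r5c9 = 4: row 5 has {2,3,5,6,7,8,9}; col 9 has {2,5,6,7,9}; box has {1,2,5,6,7,9} → only 4 remains.
r6c7 = 3: row 6 has {2,4,7}; col 7 has {1,2,4,5,7,8,9}; box has {1,2,4,5,6,7,9} → only 3 remains.
r6c9 = 8: row 6 has {2,3,4,7}; col 9 has {2,4,5,6,7,9}; box has {1,2,3,4,5,6,7,9} → only 8 remains.
r9c7 = 6: row 9 has {1,2,4,7,8,9}; col 7 has {1,2,3,4,5,7,8,9}; box has {2,4,5,7,8,9} → only 6 remains.
r3c1 = 6: row 3 has {1,4,5,7,9}; col 1 has {1,2,3,4,5,7,8,9}; box has {1,2,4,5,7,9} → only 6 remains.
r4c2 = 9: row 4 has {1,2,3,5,6,7}; col 2 has {2,4,5,7,8}; box has {2,3,4,5,6,7,8} → only 9 remains.
r5c5 = 1: row 5 has {2,3,4,5,6,7,8,9}; col 5 has {5,7}; box has {2,3,7} → only 1 remains.
r6c2 = 1: row 6 has {2,3,4,7,8}; col 2 has {2,4,5,7,8,9}; box has {2,3,4,5,6,7,8,9} → only 1 remains.
r9c4 = 5: row 9 has {1,2,4,6,7,8,9}; col 4 has {1,2,3,7,8,9}; box has {7,8} → only 5 remains.
r9c6 = 3: row 9 has {1,2,4,5,6,7,8,9}; col 6 has {7}; box has {5,7,8} → only 3 remains.
r2c6 = 8: row 2 has {1,2,4,5,6,7,9}; col 6 has {3,7}; box has {1,5,7,9} → only 8 remains.
r3c6 = 2: row 3 has {1,4,5,6,7,9}; col 6 has {3,7,8}; box has {1,5,7,8,9} → only 2 remains.
r4c6 = 4: row 4 has {1,2,3,5,6,7,9}; col 6 has {2,3,7,8}; box has {1,2,3,7} → only 4 remains.
r6c4 = 6: row 6 has {1,2,3,4,7,8}; col 4 has {1,2,3,5,7,8,9}; box has {1,2,3,4,7} → only 6 remains.
r6c5 = 9: row 6 has {1,2,3,4,6,7,8}; col 5 has {1,5,7}; box has {1,2,3,4,6,7} → only 9 remains.
r6c6 = 5: row 6 has {1,2,3,4,6,7,8,9}; col 6 has {2,3,4,7,8}; box has {1,2,3,4,6,7,9} → only 5 remains.
r7c4 = 4: row 7 has {2,5,7,8}; col 4 has {1,2,3,5,6,7,8,9}; box has {3,5,7,8} → only 4 remains.
r7c5 = 6: row 7 has {2,4,5,7,8}; col 5 has {1,5,7,9}; box has {3,4,5,7,8} → only 6 remains.
r8c5 = 2: row 8 has {4,5,7,8,9}; col 5 has {1,5,6,7,9}; box has {3,4,5,6,7,8} → only 2 remains.
r8c6 = 1: row 8 has {2,4,5,7,8,9}; col 6 has {2,3,4,5,7,8}; box has {2,3,4,5,6,7,8} → only 1 remains.
r8c9 = 3: row 8 has {1,2,4,5,7,8,9}; col 9 has {2,4,5,6,7,8,9}; box has {2,4,5,6,7,8,9} → only 3 remains.
r1c5 = 4: row 1 has {1,2,3,5,7,8,9}; col 5 has {1,2,5,6,7,9}; box has {1,2,5,7,8,9} → only 4 remains.
r1c6 = 6: row 1 has {1,2,3,4,5,7,8,9}; col 6 has {1,2,3,4,5,7,8}; box has {1,2,4,5,7,8,9} → only 6 remains.
r2c3 = 3: row 2 has {1,2,4,5,6,7,8,9}; col 3 has {1,2,4,5,6,7,9}; box has {1,2,4,5,6,7,9} → only 3 remains.
r3c3 = 8: row 3 has {1,2,4,5,6,7,9}; col 3 has {1,2,3,4,5,6,7,9}; box has {1,2,3,4,5,6,7,9} → only 8 remains.
r3c5 = 3: row 3 has {1,2,4,5,6,7,8,9}; col 5 has {1,2,4,5,6,7,9}; box has {1,2,4,5,6,7,8,9} → only 3 remains.
r4c5 = 8: row 4 has {1,2,3,4,5,6,7,9}; col 5 has {1,2,3,4,5,6,7,9}; box has {1,2,3,4,5,6,7,9} → only 8 remains.
r7c2 = 3: row 7 has {2,4,5,6,7,8}; col 2 has {1,2,4,5,7,8,9}; box has {1,2,4,5,7,8,9} → only 3 remains.
r7c6 = 9: row 7 has {2,3,4,5,6,7,8}; col 6 has {1,2,3,4,5,6,7,8}; box has {1,2,3,4,5,6,7,8} → only 9 remains.
r7c9 = 1: row 7 has {2,3,4,5,6,7,8,9}; col 9 has {2,3,4,5,6,7,8,9}; box has {2,3,4,5,6,7,8,9} → only 1 remains.
r8c2 = 6: row 8 has {1,2,3,4,5,7,8,9}; col 2 has {1,2,3,4,5,7,8,9}; box has {1,2,3,4,5,7,8,9} → only 6 remains.

569821743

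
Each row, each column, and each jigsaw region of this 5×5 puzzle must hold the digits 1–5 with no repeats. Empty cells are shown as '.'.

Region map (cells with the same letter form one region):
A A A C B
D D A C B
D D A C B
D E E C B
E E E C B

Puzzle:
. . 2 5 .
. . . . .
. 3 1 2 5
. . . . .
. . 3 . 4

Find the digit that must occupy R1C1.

R1C2 = 4 (sole candidate).
R2C3 = 5 (sole candidate).
R3C1 = 4 (sole candidate).
R4C3 = 4 (sole candidate).
R5C4 = 1 (sole candidate).
R1C1 = 3: row 1 has {2,4,5}; col 1 has {4}; region has {1,2,4,5} → only 3 remains.

3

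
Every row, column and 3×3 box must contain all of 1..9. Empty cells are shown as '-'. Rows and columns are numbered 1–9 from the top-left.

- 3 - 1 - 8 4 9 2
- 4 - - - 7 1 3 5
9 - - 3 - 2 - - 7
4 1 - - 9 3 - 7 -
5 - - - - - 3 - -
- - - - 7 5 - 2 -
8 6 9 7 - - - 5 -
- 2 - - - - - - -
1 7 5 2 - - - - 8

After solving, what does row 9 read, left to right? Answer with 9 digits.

175239648

row 2, column 5 = 6: row 2 has {1,3,4,5,7}; col 5 has {7,9}; box has {1,2,3,7,8} → only 6 remains.
row 4, column 9 = 6: row 4 has {1,3,4,7,9}; col 9 has {2,5,7,8}; box has {2,3,7} → only 6 remains.
row 7, column 7 = 2: row 7 has {5,6,7,8,9}; col 7 has {1,3,4}; box has {5,8} → only 2 remains.
row 8, column 1 = 3: row 8 has {2}; col 1 has {1,4,5,8,9}; box has {1,2,5,6,7,8,9} → only 3 remains.
row 8, column 3 = 4: row 8 has {2,3}; col 3 has {5,9}; box has {1,2,3,5,6,7,8,9} → only 4 remains.
row 1, column 5 = 5: row 1 has {1,2,3,4,8,9}; col 5 has {6,7,9}; box has {1,2,3,6,7,8} → only 5 remains.
row 2, column 1 = 2: row 2 has {1,3,4,5,6,7}; col 1 has {1,3,4,5,8,9}; box has {3,4,9} → only 2 remains.
row 2, column 3 = 8: row 2 has {1,2,3,4,5,6,7}; col 3 has {4,5,9}; box has {2,3,4,9} → only 8 remains.
row 2, column 4 = 9: row 2 has {1,2,3,4,5,6,7,8}; col 4 has {1,2,3,7}; box has {1,2,3,5,6,7,8} → only 9 remains.
row 3, column 2 = 5: row 3 has {2,3,7,9}; col 2 has {1,2,3,4,6,7}; box has {2,3,4,8,9} → only 5 remains.
row 3, column 5 = 4: row 3 has {2,3,5,7,9}; col 5 has {5,6,7,9}; box has {1,2,3,5,6,7,8,9} → only 4 remains.
row 4, column 3 = 2: row 4 has {1,3,4,6,7,9}; col 3 has {4,5,8,9}; box has {1,4,5} → only 2 remains.
row 4, column 4 = 8: row 4 has {1,2,3,4,6,7,9}; col 4 has {1,2,3,7,9}; box has {3,5,7,9} → only 8 remains.
row 4, column 7 = 5: row 4 has {1,2,3,4,6,7,8,9}; col 7 has {1,2,3,4}; box has {2,3,6,7} → only 5 remains.
row 6, column 1 = 6: row 6 has {2,5,7}; col 1 has {1,2,3,4,5,8,9}; box has {1,2,4,5} → only 6 remains.
row 6, column 3 = 3: row 6 has {2,5,6,7}; col 3 has {2,4,5,8,9}; box has {1,2,4,5,6} → only 3 remains.
row 6, column 4 = 4: row 6 has {2,3,5,6,7}; col 4 has {1,2,3,7,8,9}; box has {3,5,7,8,9} → only 4 remains.
row 9, column 5 = 3: row 9 has {1,2,5,7,8}; col 5 has {4,5,6,7,9}; box has {2,7} → only 3 remains.
row 1, column 1 = 7: row 1 has {1,2,3,4,5,8,9}; col 1 has {1,2,3,4,5,6,8,9}; box has {2,3,4,5,8,9} → only 7 remains.
row 1, column 3 = 6: row 1 has {1,2,3,4,5,7,8,9}; col 3 has {2,3,4,5,8,9}; box has {2,3,4,5,7,8,9} → only 6 remains.
row 3, column 3 = 1: row 3 has {2,3,4,5,7,9}; col 3 has {2,3,4,5,6,8,9}; box has {2,3,4,5,6,7,8,9} → only 1 remains.
row 5, column 3 = 7: row 5 has {3,5}; col 3 has {1,2,3,4,5,6,8,9}; box has {1,2,3,4,5,6} → only 7 remains.
row 5, column 4 = 6: row 5 has {3,5,7}; col 4 has {1,2,3,4,7,8,9}; box has {3,4,5,7,8,9} → only 6 remains.
row 5, column 6 = 1: row 5 has {3,5,6,7}; col 6 has {2,3,5,7,8}; box has {3,4,5,6,7,8,9} → only 1 remains.
row 7, column 5 = 1: row 7 has {2,5,6,7,8,9}; col 5 has {3,4,5,6,7,9}; box has {2,3,7} → only 1 remains.
row 7, column 6 = 4: row 7 has {1,2,5,6,7,8,9}; col 6 has {1,2,3,5,7,8}; box has {1,2,3,7} → only 4 remains.
row 7, column 9 = 3: row 7 has {1,2,4,5,6,7,8,9}; col 9 has {2,5,6,7,8}; box has {2,5,8} → only 3 remains.
row 8, column 4 = 5: row 8 has {2,3,4}; col 4 has {1,2,3,4,6,7,8,9}; box has {1,2,3,4,7} → only 5 remains.
row 8, column 5 = 8: row 8 has {2,3,4,5}; col 5 has {1,3,4,5,6,7,9}; box has {1,2,3,4,5,7} → only 8 remains.
row 5, column 5 = 2: row 5 has {1,3,5,6,7}; col 5 has {1,3,4,5,6,7,8,9}; box has {1,3,4,5,6,7,8,9} → only 2 remains.
row 6, column 9 = 1: in row 6, 1 can only go here (every other open cell in that row sees a 1).
row 8, column 9 = 9: row 8 has {2,3,4,5,8}; col 9 has {1,2,3,5,6,7,8}; box has {2,3,5,8} → only 9 remains.
row 9, column 7 = 6: row 9 has {1,2,3,5,7,8}; col 7 has {1,2,3,4,5}; box has {2,3,5,8,9} → only 6 remains.
row 9, column 8 = 4: row 9 has {1,2,3,5,6,7,8}; col 8 has {2,3,5,7,9}; box has {2,3,5,6,8,9} → only 4 remains.
row 3, column 7 = 8: row 3 has {1,2,3,4,5,7,9}; col 7 has {1,2,3,4,5,6}; box has {1,2,3,4,5,7,9} → only 8 remains.
row 3, column 8 = 6: row 3 has {1,2,3,4,5,7,8,9}; col 8 has {2,3,4,5,7,9}; box has {1,2,3,4,5,7,8,9} → only 6 remains.
row 5, column 8 = 8: row 5 has {1,2,3,5,6,7}; col 8 has {2,3,4,5,6,7,9}; box has {1,2,3,5,6,7} → only 8 remains.
row 5, column 9 = 4: row 5 has {1,2,3,5,6,7,8}; col 9 has {1,2,3,5,6,7,8,9}; box has {1,2,3,5,6,7,8} → only 4 remains.
row 6, column 7 = 9: row 6 has {1,2,3,4,5,6,7}; col 7 has {1,2,3,4,5,6,8}; box has {1,2,3,4,5,6,7,8} → only 9 remains.
row 8, column 6 = 6: row 8 has {2,3,4,5,8,9}; col 6 has {1,2,3,4,5,7,8}; box has {1,2,3,4,5,7,8} → only 6 remains.
row 8, column 7 = 7: row 8 has {2,3,4,5,6,8,9}; col 7 has {1,2,3,4,5,6,8,9}; box has {2,3,4,5,6,8,9} → only 7 remains.
row 8, column 8 = 1: row 8 has {2,3,4,5,6,7,8,9}; col 8 has {2,3,4,5,6,7,8,9}; box has {2,3,4,5,6,7,8,9} → only 1 remains.
row 9, column 6 = 9: row 9 has {1,2,3,4,5,6,7,8}; col 6 has {1,2,3,4,5,6,7,8}; box has {1,2,3,4,5,6,7,8} → only 9 remains.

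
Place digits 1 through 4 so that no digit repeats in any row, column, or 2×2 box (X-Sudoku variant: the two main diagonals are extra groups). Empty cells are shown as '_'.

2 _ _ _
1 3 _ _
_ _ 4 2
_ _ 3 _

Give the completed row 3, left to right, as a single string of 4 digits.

r1c2 = 4: row 1 has {2}; col 2 has {3}; box has {1,2,3} → only 4 remains.
r1c3 = 1: row 1 has {2,4}; col 3 has {3,4}; box has {} → only 1 remains.
r1c4 = 3: row 1 has {1,2,4}; col 4 has {2}; box has {1}; anti-diagonal has {} → only 3 remains.
r2c3 = 2: row 2 has {1,3}; col 3 has {1,3,4}; box has {1,3}; anti-diagonal has {3} → only 2 remains.
r2c4 = 4: row 2 has {1,2,3}; col 4 has {2,3}; box has {1,2,3} → only 4 remains.
r3c1 = 3: row 3 has {2,4}; col 1 has {1,2}; box has {} → only 3 remains.
r3c2 = 1: row 3 has {2,3,4}; col 2 has {3,4}; box has {3}; anti-diagonal has {2,3} → only 1 remains.

3142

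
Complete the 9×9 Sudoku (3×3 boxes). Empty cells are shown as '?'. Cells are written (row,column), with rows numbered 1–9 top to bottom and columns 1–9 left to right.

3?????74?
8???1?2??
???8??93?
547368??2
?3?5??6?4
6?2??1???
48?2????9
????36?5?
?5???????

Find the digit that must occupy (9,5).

(2,8) = 6 (sole candidate).
(2,9) = 5 (sole candidate).
(3,9) = 1 (sole candidate).
(4,7) = 1 (sole candidate).
(4,8) = 9 (sole candidate).
(6,2) = 9 (sole candidate).
(7,7) = 3 (sole candidate).
(1,9) = 8 (sole candidate).
(2,2) = 7 (sole candidate).
(3,1) = 2 (sole candidate).
(3,2) = 6 (sole candidate).
(5,1) = 1 (sole candidate).
(5,3) = 8 (sole candidate).
(5,8) = 7 (sole candidate).
(6,8) = 8 (sole candidate).
(6,9) = 3 (sole candidate).
(7,8) = 1 (sole candidate).
(8,9) = 7 (sole candidate).
(9,8) = 2 (sole candidate).
(9,9) = 6 (sole candidate).
(1,2) = 1 (sole candidate).
(6,7) = 5 (sole candidate).
(7,3) = 6 (sole candidate).
(8,1) = 9 (sole candidate).
(8,2) = 2 (sole candidate).
(8,3) = 1 (sole candidate).
(8,4) = 4 (sole candidate).
(8,7) = 8 (sole candidate).
(9,1) = 7 (sole candidate).
(9,3) = 3 (sole candidate).
(9,6) = 9 (sole candidate).
(9,7) = 4 (sole candidate).
(2,4) = 9 (sole candidate).
(5,6) = 2 (sole candidate).
(6,4) = 7 (sole candidate).
(6,5) = 4 (sole candidate).
(9,4) = 1 (sole candidate).
(9,5) = 8: row 9 has {1,2,3,4,5,6,7,9}; col 5 has {1,3,4,6}; box has {1,2,3,4,6,9} → only 8 remains.

8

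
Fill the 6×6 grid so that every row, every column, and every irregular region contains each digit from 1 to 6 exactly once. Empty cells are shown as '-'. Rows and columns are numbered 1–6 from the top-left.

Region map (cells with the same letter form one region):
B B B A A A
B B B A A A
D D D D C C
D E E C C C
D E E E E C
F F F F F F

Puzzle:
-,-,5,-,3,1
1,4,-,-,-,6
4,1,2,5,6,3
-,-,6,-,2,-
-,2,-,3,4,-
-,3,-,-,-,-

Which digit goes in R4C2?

R1C2 = 6: row 1 has {1,3,5}; col 2 has {1,2,3,4}; region has {1,4,5} → only 6 remains.
R2C3 = 3: row 2 has {1,4,6}; col 3 has {2,5,6}; region has {1,4,5,6} → only 3 remains.
R2C4 = 2: row 2 has {1,3,4,6}; col 4 has {3,5}; region has {1,3,6} → only 2 remains.
R2C5 = 5: row 2 has {1,2,3,4,6}; col 5 has {2,3,4,6}; region has {1,2,3,6} → only 5 remains.
R4C1 = 3: row 4 has {2,6}; col 1 has {1,4}; region has {1,2,4,5} → only 3 remains.
R4C2 = 5: row 4 has {2,3,6}; col 2 has {1,2,3,4,6}; region has {2,3,4,6} → only 5 remains.

5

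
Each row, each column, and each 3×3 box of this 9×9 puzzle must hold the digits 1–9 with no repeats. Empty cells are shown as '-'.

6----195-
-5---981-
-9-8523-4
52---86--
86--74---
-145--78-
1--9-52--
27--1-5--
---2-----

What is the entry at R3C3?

1

R3C1 = 7: row 3 has {2,3,4,5,8,9}; col 1 has {1,2,5,6,8}; box has {5,6,9} → only 7 remains.
R3C3 = 1: row 3 has {2,3,4,5,7,8,9}; col 3 has {4}; box has {5,6,7,9} → only 1 remains.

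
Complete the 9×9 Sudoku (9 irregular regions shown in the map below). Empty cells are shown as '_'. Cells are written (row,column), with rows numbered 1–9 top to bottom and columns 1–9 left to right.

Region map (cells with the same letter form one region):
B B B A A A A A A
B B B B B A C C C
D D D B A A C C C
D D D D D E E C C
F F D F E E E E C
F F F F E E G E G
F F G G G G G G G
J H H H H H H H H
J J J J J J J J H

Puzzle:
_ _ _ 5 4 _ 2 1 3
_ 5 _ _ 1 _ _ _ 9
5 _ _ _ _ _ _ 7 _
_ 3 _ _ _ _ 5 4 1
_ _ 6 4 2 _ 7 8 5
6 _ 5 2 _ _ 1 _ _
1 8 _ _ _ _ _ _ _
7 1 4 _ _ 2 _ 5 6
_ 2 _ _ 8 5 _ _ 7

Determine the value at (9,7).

4

(5,2) = 9: row 5 has {2,4,5,6,7,8}; col 2 has {1,2,3,5,8}; region has {1,2,4,5,6,8} → only 9 remains.
(6,2) = 7: row 6 has {1,2,5,6}; col 2 has {1,2,3,5,8,9}; region has {1,2,4,5,6,8,9} → only 7 remains.
(1,2) = 6: row 1 has {1,2,3,4,5}; col 2 has {1,2,3,5,7,8,9}; region has {1,5} → only 6 remains.
(3,2) = 4: row 3 has {5,7}; col 2 has {1,2,3,5,6,7,8,9}; region has {3,5,6} → only 4 remains.
(5,1) = 3: row 5 has {2,4,5,6,7,8,9}; col 1 has {1,5,6,7}; region has {1,2,4,5,6,7,8,9} → only 3 remains.
(5,6) = 1: row 5 has {2,3,4,5,6,7,8,9}; col 6 has {2,5}; region has {2,5,7,8} → only 1 remains.
(2,1) = 4: in row 2, 4 can only go here (every other open cell in that row sees a 4).
(9,1) = 9: row 9 has {2,5,7,8}; col 1 has {1,3,4,5,6,7}; region has {2,5,7,8} → only 9 remains.
(1,1) = 8: row 1 has {1,2,3,4,5,6}; col 1 has {1,3,4,5,6,7,9}; region has {1,4,5,6} → only 8 remains.
(4,1) = 2: row 4 has {1,3,4,5}; col 1 has {1,3,4,5,6,7,8,9}; region has {3,4,5,6} → only 2 remains.
(3,3) = 1: in row 3, 1 can only go here (every other open cell in that row sees a 1).
(3,9) = 2: in row 3, 2 can only go here (every other open cell in that row sees a 2).
(7,9) = 4: row 7 has {1,8}; col 9 has {1,2,3,5,6,7,9}; region has {1} → only 4 remains.
(9,3) = 3: row 9 has {2,5,7,8,9}; col 3 has {1,4,5,6}; region has {2,5,7,8,9} → only 3 remains.
(9,8) = 6: row 9 has {2,3,5,7,8,9}; col 8 has {1,4,5,7,8}; region has {2,3,5,7,8,9} → only 6 remains.
(2,8) = 3: row 2 has {1,4,5,9}; col 8 has {1,4,5,6,7,8}; region has {1,2,4,5,7,9} → only 3 remains.
(6,8) = 9: row 6 has {1,2,5,6,7}; col 8 has {1,3,4,5,6,7,8}; region has {1,2,5,7,8} → only 9 remains.
(6,9) = 8: row 6 has {1,2,5,6,7,9}; col 9 has {1,2,3,4,5,6,7,9}; region has {1,4} → only 8 remains.
(7,8) = 2: row 7 has {1,4,8}; col 8 has {1,3,4,5,6,7,8,9}; region has {1,4,8} → only 2 remains.
(9,4) = 1: row 9 has {2,3,5,6,7,8,9}; col 4 has {2,4,5}; region has {2,3,5,6,7,8,9} → only 1 remains.
(9,7) = 4: row 9 has {1,2,3,5,6,7,8,9}; col 7 has {1,2,5,7}; region has {1,2,3,5,6,7,8,9} → only 4 remains.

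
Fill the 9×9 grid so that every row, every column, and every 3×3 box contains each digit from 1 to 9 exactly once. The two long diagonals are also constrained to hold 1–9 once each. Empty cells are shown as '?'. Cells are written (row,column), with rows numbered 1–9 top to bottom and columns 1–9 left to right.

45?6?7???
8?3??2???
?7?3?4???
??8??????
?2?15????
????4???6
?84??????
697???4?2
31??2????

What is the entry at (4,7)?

1

(2,2) = 6 (sole candidate).
(4,6) = 6 (sole candidate).
(6,2) = 3 (sole candidate).
(9,3) = 5 (sole candidate).
(4,2) = 4 (sole candidate).
(7,1) = 2 (sole candidate).
(2,9) = 4 (hidden single in row 2).
(3,8) = 6 (hidden single in row 3).
(3,9) = 5 (hidden single in row 3).
(2,4) = 5 (hidden single in row 2).
(8,4) = 8 (sole candidate).
(9,6) = 9 (sole candidate).
(6,6) = 8 (sole candidate).
(7,4) = 7 (sole candidate).
(9,4) = 4 (sole candidate).
(9,9) = 7 (sole candidate).
(5,6) = 3 (sole candidate).
(6,4) = 2 (sole candidate).
(9,8) = 8 (sole candidate).
(4,4) = 9 (sole candidate).
(4,5) = 7 (sole candidate).
(9,7) = 6 (sole candidate).
(3,3) = 2 (hidden single in row 3).
(5,8) = 4 (hidden single in row 5).
(5,3) = 6 (hidden single in row 5).
(7,5) = 6 (hidden single in row 7).
(8,6) = 5 (hidden single in row 8).
(7,6) = 1 (sole candidate).
(7,7) = 3 (sole candidate).
(7,9) = 9 (sole candidate).
(8,5) = 3 (sole candidate).
(8,8) = 1 (sole candidate).
(2,8) = 7 (sole candidate).
(5,9) = 8 (sole candidate).
(7,8) = 5 (sole candidate).
(1,9) = 1 (sole candidate).
(2,7) = 9 (sole candidate).
(3,7) = 8 (sole candidate).
(4,9) = 3 (sole candidate).
(5,7) = 7 (sole candidate).
(6,8) = 9 (sole candidate).
(1,3) = 9 (sole candidate).
(1,5) = 8 (sole candidate).
(1,7) = 2 (sole candidate).
(1,8) = 3 (sole candidate).
(2,5) = 1 (sole candidate).
(3,1) = 1 (sole candidate).
(3,5) = 9 (sole candidate).
(4,1) = 5 (sole candidate).
(4,7) = 1: row 4 has {3,4,5,6,7,8,9}; col 7 has {2,3,4,6,7,8,9}; box has {3,4,6,7,8,9} → only 1 remains.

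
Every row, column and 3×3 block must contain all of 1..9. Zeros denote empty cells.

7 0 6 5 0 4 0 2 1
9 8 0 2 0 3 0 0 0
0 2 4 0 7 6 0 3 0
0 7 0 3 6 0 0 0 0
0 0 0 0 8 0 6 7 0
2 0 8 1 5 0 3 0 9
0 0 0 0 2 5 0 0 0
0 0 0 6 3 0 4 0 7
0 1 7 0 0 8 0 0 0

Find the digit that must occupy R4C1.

R1C2 = 3: row 1 has {1,2,4,5,6,7}; col 2 has {1,2,7,8}; box has {2,4,6,7,8,9} → only 3 remains.
R1C5 = 9: row 1 has {1,2,3,4,5,6,7}; col 5 has {2,3,5,6,7,8}; box has {2,3,4,5,6,7} → only 9 remains.
R1C7 = 8: row 1 has {1,2,3,4,5,6,7,9}; col 7 has {3,4,6}; box has {1,2,3} → only 8 remains.
R2C5 = 1: row 2 has {2,3,8,9}; col 5 has {2,3,5,6,7,8,9}; box has {2,3,4,5,6,7,9} → only 1 remains.
R3C4 = 8: row 3 has {2,3,4,6,7}; col 4 has {1,2,3,5,6}; box has {1,2,3,4,5,6,7,9} → only 8 remains.
R3C9 = 5: row 3 has {2,3,4,6,7,8}; col 9 has {1,7,9}; box has {1,2,3,8} → only 5 remains.
R6C6 = 7: row 6 has {1,2,3,5,8,9}; col 6 has {3,4,5,6,8}; box has {1,3,5,6,8} → only 7 remains.
R6C8 = 4: row 6 has {1,2,3,5,7,8,9}; col 8 has {2,3,7}; box has {3,6,7,9} → only 4 remains.
R9C5 = 4: row 9 has {1,7,8}; col 5 has {1,2,3,5,6,7,8,9}; box has {2,3,5,6,8} → only 4 remains.
R2C3 = 5: row 2 has {1,2,3,8,9}; col 3 has {4,6,7,8}; box has {2,3,4,6,7,8,9} → only 5 remains.
R2C7 = 7: row 2 has {1,2,3,5,8,9}; col 7 has {3,4,6,8}; box has {1,2,3,5,8} → only 7 remains.
R2C8 = 6: row 2 has {1,2,3,5,7,8,9}; col 8 has {2,3,4,7}; box has {1,2,3,5,7,8} → only 6 remains.
R2C9 = 4: row 2 has {1,2,3,5,6,7,8,9}; col 9 has {1,5,7,9}; box has {1,2,3,5,6,7,8} → only 4 remains.
R3C1 = 1: row 3 has {2,3,4,5,6,7,8}; col 1 has {2,7,9}; box has {2,3,4,5,6,7,8,9} → only 1 remains.
R3C7 = 9: row 3 has {1,2,3,4,5,6,7,8}; col 7 has {3,4,6,7,8}; box has {1,2,3,4,5,6,7,8} → only 9 remains.
R5C9 = 2: row 5 has {6,7,8}; col 9 has {1,4,5,7,9}; box has {3,4,6,7,9} → only 2 remains.
R6C2 = 6: row 6 has {1,2,3,4,5,7,8,9}; col 2 has {1,2,3,7,8}; box has {2,7,8} → only 6 remains.
R7C7 = 1: row 7 has {2,5}; col 7 has {3,4,6,7,8,9}; box has {4,7} → only 1 remains.
R9C4 = 9: row 9 has {1,4,7,8}; col 4 has {1,2,3,5,6,8}; box has {2,3,4,5,6,8} → only 9 remains.
R9C8 = 5: row 9 has {1,4,7,8,9}; col 8 has {2,3,4,6,7}; box has {1,4,7} → only 5 remains.
R4C7 = 5: row 4 has {3,6,7}; col 7 has {1,3,4,6,7,8,9}; box has {2,3,4,6,7,9} → only 5 remains.
R4C9 = 8: row 4 has {3,5,6,7}; col 9 has {1,2,4,5,7,9}; box has {2,3,4,5,6,7,9} → only 8 remains.
R5C4 = 4: row 5 has {2,6,7,8}; col 4 has {1,2,3,5,6,8,9}; box has {1,3,5,6,7,8} → only 4 remains.
R5C6 = 9: row 5 has {2,4,6,7,8}; col 6 has {3,4,5,6,7,8}; box has {1,3,4,5,6,7,8} → only 9 remains.
R7C4 = 7: row 7 has {1,2,5}; col 4 has {1,2,3,4,5,6,8,9}; box has {2,3,4,5,6,8,9} → only 7 remains.
R8C6 = 1: row 8 has {3,4,6,7}; col 6 has {3,4,5,6,7,8,9}; box has {2,3,4,5,6,7,8,9} → only 1 remains.
R9C7 = 2: row 9 has {1,4,5,7,8,9}; col 7 has {1,3,4,5,6,7,8,9}; box has {1,4,5,7} → only 2 remains.
R4C1 = 4: row 4 has {3,5,6,7,8}; col 1 has {1,2,7,9}; box has {2,6,7,8} → only 4 remains.

4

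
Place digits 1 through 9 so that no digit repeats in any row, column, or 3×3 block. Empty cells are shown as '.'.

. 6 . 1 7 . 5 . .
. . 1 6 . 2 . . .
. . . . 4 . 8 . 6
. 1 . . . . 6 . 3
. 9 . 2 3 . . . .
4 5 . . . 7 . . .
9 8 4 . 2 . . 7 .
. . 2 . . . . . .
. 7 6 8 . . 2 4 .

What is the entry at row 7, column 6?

row 6, column 4 = 9: row 6 has {4,5,7}; col 4 has {1,2,6,8}; box has {2,3,7} → only 9 remains.
row 6, column 7 = 1: row 6 has {4,5,7,9}; col 7 has {2,5,6,8}; box has {3,6} → only 1 remains.
row 7, column 7 = 3: row 7 has {2,4,7,8,9}; col 7 has {1,2,5,6,8}; box has {2,4,7} → only 3 remains.
row 8, column 2 = 3: row 8 has {2}; col 2 has {1,5,6,7,8,9}; box has {2,4,6,7,8,9} → only 3 remains.
row 8, column 7 = 9: row 8 has {2,3}; col 7 has {1,2,3,5,6,8}; box has {2,3,4,7} → only 9 remains.
row 2, column 2 = 4: row 2 has {1,2,6}; col 2 has {1,3,5,6,7,8,9}; box has {1,6} → only 4 remains.
row 2, column 7 = 7: row 2 has {1,2,4,6}; col 7 has {1,2,3,5,6,8,9}; box has {5,6,8} → only 7 remains.
row 2, column 9 = 9: row 2 has {1,2,4,6,7}; col 9 has {3,6}; box has {5,6,7,8} → only 9 remains.
row 3, column 2 = 2: row 3 has {4,6,8}; col 2 has {1,3,4,5,6,7,8,9}; box has {1,4,6} → only 2 remains.
row 5, column 7 = 4: row 5 has {2,3,9}; col 7 has {1,2,3,5,6,7,8,9}; box has {1,3,6} → only 4 remains.
row 7, column 4 = 5: row 7 has {2,3,4,7,8,9}; col 4 has {1,2,6,8,9}; box has {2,8} → only 5 remains.
row 7, column 9 = 1: row 7 has {2,3,4,5,7,8,9}; col 9 has {3,6,9}; box has {2,3,4,7,9} → only 1 remains.
row 9, column 9 = 5: row 9 has {2,4,6,7,8}; col 9 has {1,3,6,9}; box has {1,2,3,4,7,9} → only 5 remains.
row 2, column 8 = 3: row 2 has {1,2,4,6,7,9}; col 8 has {4,7}; box has {5,6,7,8,9} → only 3 remains.
row 3, column 4 = 3: row 3 has {2,4,6,8}; col 4 has {1,2,5,6,8,9}; box has {1,2,4,6,7} → only 3 remains.
row 3, column 8 = 1: row 3 has {2,3,4,6,8}; col 8 has {3,4,7}; box has {3,5,6,7,8,9} → only 1 remains.
row 4, column 4 = 4: row 4 has {1,3,6}; col 4 has {1,2,3,5,6,8,9}; box has {2,3,7,9} → only 4 remains.
row 7, column 6 = 6: row 7 has {1,2,3,4,5,7,8,9}; col 6 has {2,7}; box has {2,5,8} → only 6 remains.

6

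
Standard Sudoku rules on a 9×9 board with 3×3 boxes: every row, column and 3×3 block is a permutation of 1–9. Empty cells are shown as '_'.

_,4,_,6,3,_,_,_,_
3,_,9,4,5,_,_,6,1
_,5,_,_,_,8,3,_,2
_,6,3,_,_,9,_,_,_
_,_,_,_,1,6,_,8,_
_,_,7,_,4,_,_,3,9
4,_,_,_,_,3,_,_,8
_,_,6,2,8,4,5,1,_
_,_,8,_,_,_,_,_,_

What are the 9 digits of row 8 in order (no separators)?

row 3, column 3 = 1: row 3 has {2,3,5,8}; col 3 has {3,6,7,8,9}; box has {3,4,5,9} → only 1 remains.
row 1, column 3 = 2: row 1 has {3,4,6}; col 3 has {1,3,6,7,8,9}; box has {1,3,4,5,9} → only 2 remains.
row 7, column 3 = 5: row 7 has {3,4,8}; col 3 has {1,2,3,6,7,8,9}; box has {4,6,8} → only 5 remains.
row 5, column 3 = 4: row 5 has {1,6,8}; col 3 has {1,2,3,5,6,7,8,9}; box has {3,6,7} → only 4 remains.
row 1, column 6 = 1: in row 1, 1 can only go here (every other open cell in that row sees a 1).
row 2, column 6 = 2: in row 2, 2 can only go here (every other open cell in that row sees a 2).
row 6, column 6 = 5: row 6 has {3,4,7,9}; col 6 has {1,2,3,4,6,8,9}; box has {1,4,6,9} → only 5 remains.
row 9, column 6 = 7: row 9 has {8}; col 6 has {1,2,3,4,5,6,8,9}; box has {2,3,4,8} → only 7 remains.
row 6, column 4 = 8: row 6 has {3,4,5,7,9}; col 4 has {2,4,6}; box has {1,4,5,6,9} → only 8 remains.
row 4, column 4 = 7: row 4 has {3,6,9}; col 4 has {2,4,6,8}; box has {1,4,5,6,8,9} → only 7 remains.
row 4, column 5 = 2: row 4 has {3,6,7,9}; col 5 has {1,3,4,5,8}; box has {1,4,5,6,7,8,9} → only 2 remains.
row 5, column 4 = 3: row 5 has {1,4,6,8}; col 4 has {2,4,6,7,8}; box has {1,2,4,5,6,7,8,9} → only 3 remains.
row 3, column 4 = 9: row 3 has {1,2,3,5,8}; col 4 has {2,3,4,6,7,8}; box has {1,2,3,4,5,6,8} → only 9 remains.
row 3, column 5 = 7: row 3 has {1,2,3,5,8,9}; col 5 has {1,2,3,4,5,8}; box has {1,2,3,4,5,6,8,9} → only 7 remains.
row 3, column 8 = 4: row 3 has {1,2,3,5,7,8,9}; col 8 has {1,3,6,8}; box has {1,2,3,6} → only 4 remains.
row 4, column 8 = 5: row 4 has {2,3,6,7,9}; col 8 has {1,3,4,6,8}; box has {3,8,9} → only 5 remains.
row 4, column 9 = 4: row 4 has {2,3,5,6,7,9}; col 9 has {1,2,8,9}; box has {3,5,8,9} → only 4 remains.
row 5, column 9 = 7: row 5 has {1,3,4,6,8}; col 9 has {1,2,4,8,9}; box has {3,4,5,8,9} → only 7 remains.
row 7, column 4 = 1: row 7 has {3,4,5,8}; col 4 has {2,3,4,6,7,8,9}; box has {2,3,4,7,8} → only 1 remains.
row 8, column 9 = 3: row 8 has {1,2,4,5,6,8}; col 9 has {1,2,4,7,8,9}; box has {1,5,8} → only 3 remains.
row 9, column 4 = 5: row 9 has {7,8}; col 4 has {1,2,3,4,6,7,8,9}; box has {1,2,3,4,7,8} → only 5 remains.
row 9, column 9 = 6: row 9 has {5,7,8}; col 9 has {1,2,3,4,7,8,9}; box has {1,3,5,8} → only 6 remains.
row 1, column 9 = 5: row 1 has {1,2,3,4,6}; col 9 has {1,2,3,4,6,7,8,9}; box has {1,2,3,4,6} → only 5 remains.
row 3, column 1 = 6: row 3 has {1,2,3,4,5,7,8,9}; col 1 has {3,4}; box has {1,2,3,4,5,9} → only 6 remains.
row 4, column 7 = 1: row 4 has {2,3,4,5,6,7,9}; col 7 has {3,5}; box has {3,4,5,7,8,9} → only 1 remains.
row 5, column 7 = 2: row 5 has {1,3,4,6,7,8}; col 7 has {1,3,5}; box has {1,3,4,5,7,8,9} → only 2 remains.
row 6, column 7 = 6: row 6 has {3,4,5,7,8,9}; col 7 has {1,2,3,5}; box has {1,2,3,4,5,7,8,9} → only 6 remains.
row 9, column 5 = 9: row 9 has {5,6,7,8}; col 5 has {1,2,3,4,5,7,8}; box has {1,2,3,4,5,7,8} → only 9 remains.
row 9, column 7 = 4: row 9 has {5,6,7,8,9}; col 7 has {1,2,3,5,6}; box has {1,3,5,6,8} → only 4 remains.
row 9, column 8 = 2: row 9 has {4,5,6,7,8,9}; col 8 has {1,3,4,5,6,8}; box has {1,3,4,5,6,8} → only 2 remains.
row 4, column 1 = 8: row 4 has {1,2,3,4,5,6,7,9}; col 1 has {3,4,6}; box has {3,4,6,7} → only 8 remains.
row 5, column 2 = 9: row 5 has {1,2,3,4,6,7,8}; col 2 has {4,5,6}; box has {3,4,6,7,8} → only 9 remains.
row 7, column 5 = 6: row 7 has {1,3,4,5,8}; col 5 has {1,2,3,4,5,7,8,9}; box has {1,2,3,4,5,7,8,9} → only 6 remains.
row 8, column 2 = 7: row 8 has {1,2,3,4,5,6,8}; col 2 has {4,5,6,9}; box has {4,5,6,8} → only 7 remains.
row 9, column 1 = 1: row 9 has {2,4,5,6,7,8,9}; col 1 has {3,4,6,8}; box has {4,5,6,7,8} → only 1 remains.
row 9, column 2 = 3: row 9 has {1,2,4,5,6,7,8,9}; col 2 has {4,5,6,7,9}; box has {1,4,5,6,7,8} → only 3 remains.
row 1, column 1 = 7: row 1 has {1,2,3,4,5,6}; col 1 has {1,3,4,6,8}; box has {1,2,3,4,5,6,9} → only 7 remains.
row 1, column 8 = 9: row 1 has {1,2,3,4,5,6,7}; col 8 has {1,2,3,4,5,6,8}; box has {1,2,3,4,5,6} → only 9 remains.
row 2, column 2 = 8: row 2 has {1,2,3,4,5,6,9}; col 2 has {3,4,5,6,7,9}; box has {1,2,3,4,5,6,7,9} → only 8 remains.
row 2, column 7 = 7: row 2 has {1,2,3,4,5,6,8,9}; col 7 has {1,2,3,4,5,6}; box has {1,2,3,4,5,6,9} → only 7 remains.
row 5, column 1 = 5: row 5 has {1,2,3,4,6,7,8,9}; col 1 has {1,3,4,6,7,8}; box has {3,4,6,7,8,9} → only 5 remains.
row 6, column 1 = 2: row 6 has {3,4,5,6,7,8,9}; col 1 has {1,3,4,5,6,7,8}; box has {3,4,5,6,7,8,9} → only 2 remains.
row 6, column 2 = 1: row 6 has {2,3,4,5,6,7,8,9}; col 2 has {3,4,5,6,7,8,9}; box has {2,3,4,5,6,7,8,9} → only 1 remains.
row 7, column 2 = 2: row 7 has {1,3,4,5,6,8}; col 2 has {1,3,4,5,6,7,8,9}; box has {1,3,4,5,6,7,8} → only 2 remains.
row 7, column 7 = 9: row 7 has {1,2,3,4,5,6,8}; col 7 has {1,2,3,4,5,6,7}; box has {1,2,3,4,5,6,8} → only 9 remains.
row 7, column 8 = 7: row 7 has {1,2,3,4,5,6,8,9}; col 8 has {1,2,3,4,5,6,8,9}; box has {1,2,3,4,5,6,8,9} → only 7 remains.
row 8, column 1 = 9: row 8 has {1,2,3,4,5,6,7,8}; col 1 has {1,2,3,4,5,6,7,8}; box has {1,2,3,4,5,6,7,8} → only 9 remains.

976284513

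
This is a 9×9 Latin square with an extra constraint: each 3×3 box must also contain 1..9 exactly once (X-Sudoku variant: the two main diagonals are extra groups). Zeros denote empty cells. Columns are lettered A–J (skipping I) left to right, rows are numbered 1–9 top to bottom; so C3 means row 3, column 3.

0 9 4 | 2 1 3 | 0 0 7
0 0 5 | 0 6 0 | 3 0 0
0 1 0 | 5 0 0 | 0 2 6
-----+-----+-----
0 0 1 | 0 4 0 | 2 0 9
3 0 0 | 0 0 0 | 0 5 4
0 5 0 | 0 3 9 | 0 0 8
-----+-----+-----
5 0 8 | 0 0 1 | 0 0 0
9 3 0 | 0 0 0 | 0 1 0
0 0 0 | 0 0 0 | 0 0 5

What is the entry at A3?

H1 = 8: row 1 has {1,2,3,4,7,9}; col 8 has {1,2,5}; box has {2,3,6,7} → only 8 remains.
J2 = 1: row 2 has {3,5,6}; col 9 has {4,5,6,7,8,9}; box has {2,3,6,7,8} → only 1 remains.
E5 = 2: row 5 has {3,4,5}; col 5 has {1,3,4,6}; box has {3,4,9}; main diagonal has {1,5,9}; anti-diagonal has {3,7,8} → only 2 remains.
J8 = 2: row 8 has {1,3,9}; col 9 has {1,4,5,6,7,8,9}; box has {1,5} → only 2 remains.
A1 = 6: row 1 has {1,2,3,4,7,8,9}; col 1 has {3,5,9}; box has {1,4,5,9}; main diagonal has {1,2,5,9} → only 6 remains.
G1 = 5: row 1 has {1,2,3,4,6,7,8,9}; col 7 has {2,3}; box has {1,2,3,6,7,8} → only 5 remains.
J7 = 3: row 7 has {1,5,8}; col 9 has {1,2,4,5,6,7,8,9}; box has {1,2,5} → only 3 remains.
A2 = 2: in row 2, 2 can only go here (every other open cell in that row sees a 2).
C3 = 3: in row 3, 3 can only go here (every other open cell in that row sees a 3).
H4 = 3: in row 4, 3 can only go here (every other open cell in that row sees a 3).
F4 = 5: in row 4, 5 can only go here (every other open cell in that row sees a 5).
B4 = 6: in row 4, 6 can only go here (every other open cell in that row sees a 6).
C5 = 9: in row 5, 9 can only go here (every other open cell in that row sees a 9).
C6 = 2: in row 6, 2 can only go here (every other open cell in that row sees a 2).
A6 = 4: in row 6, 4 can only go here (every other open cell in that row sees a 4).
A9 = 1: row 9 has {5}; col 1 has {2,3,4,5,6,9}; box has {3,5,8,9}; anti-diagonal has {2,3,5,7,8} → only 1 remains.
D6 = 6: row 6 has {2,3,4,5,8,9}; col 4 has {2,5}; box has {2,3,4,5,9}; anti-diagonal has {1,2,3,5,7,8} → only 6 remains.
H6 = 7: row 6 has {2,3,4,5,6,8,9}; col 8 has {1,2,3,5,8}; box has {2,3,4,5,8,9} → only 7 remains.
G6 = 1: row 6 has {2,3,4,5,6,7,8,9}; col 7 has {2,3,5}; box has {2,3,4,5,7,8,9} → only 1 remains.
G5 = 6: row 5 has {2,3,4,5,9}; col 7 has {1,2,3,5}; box has {1,2,3,4,5,7,8,9} → only 6 remains.
D5 = 1: in row 5, 1 can only go here (every other open cell in that row sees a 1).
B7 = 2: in row 7, 2 can only go here (every other open cell in that row sees a 2).
H7 = 6: in row 7, 6 can only go here (every other open cell in that row sees a 6).
E8 = 5: in row 8, 5 can only go here (every other open cell in that row sees a 5).
F9 = 2: in row 9, 2 can only go here (every other open cell in that row sees a 2).
D9 = 3: in row 9, 3 can only go here (every other open cell in that row sees a 3).
C9 = 6: in row 9, 6 can only go here (every other open cell in that row sees a 6).
C8 = 7: row 8 has {1,2,3,5,9}; col 3 has {1,2,3,4,5,6,8,9}; box has {1,2,3,5,6,8,9} → only 7 remains.
B9 = 4: row 9 has {1,2,3,5,6}; col 2 has {1,2,3,5,6,9}; box has {1,2,3,5,6,7,8,9} → only 4 remains.
H9 = 9: row 9 has {1,2,3,4,5,6}; col 8 has {1,2,3,5,6,7,8}; box has {1,2,3,5,6} → only 9 remains.
H2 = 4: row 2 has {1,2,3,5,6}; col 8 has {1,2,3,5,6,7,8,9}; box has {1,2,3,5,6,7,8}; anti-diagonal has {1,2,3,5,6,7,8} → only 4 remains.
G3 = 9: row 3 has {1,2,3,5,6}; col 7 has {1,2,3,5,6}; box has {1,2,3,4,5,6,7,8}; anti-diagonal has {1,2,3,4,5,6,7,8} → only 9 remains.
D2 = 9: in row 2, 9 can only go here (every other open cell in that row sees a 9).
F3 = 4: in row 3, 4 can only go here (every other open cell in that row sees a 4).
E7 = 9: in row 7, 9 can only go here (every other open cell in that row sees a 9).
F8 = 6: in row 8, 6 can only go here (every other open cell in that row sees a 6).
G7 = 4: in main diagonal, 4 can only go here (every other open cell in that diagonal sees a 4).
D7 = 7: row 7 has {1,2,3,4,5,6,8,9}; col 4 has {1,2,3,5,6,9}; box has {1,2,3,5,6,9} → only 7 remains.
G8 = 8: row 8 has {1,2,3,5,6,7,9}; col 7 has {1,2,3,4,5,6,9}; box has {1,2,3,4,5,6,9} → only 8 remains.
E9 = 8: row 9 has {1,2,3,4,5,6,9}; col 5 has {1,2,3,4,5,6,9}; box has {1,2,3,5,6,7,9} → only 8 remains.
G9 = 7: row 9 has {1,2,3,4,5,6,8,9}; col 7 has {1,2,3,4,5,6,8,9}; box has {1,2,3,4,5,6,8,9} → only 7 remains.
E3 = 7: row 3 has {1,2,3,4,5,6,9}; col 5 has {1,2,3,4,5,6,8,9}; box has {1,2,3,4,5,6,9} → only 7 remains.
D4 = 8: row 4 has {1,2,3,4,5,6,9}; col 4 has {1,2,3,5,6,7,9}; box has {1,2,3,4,5,6,9}; main diagonal has {1,2,3,4,5,6,9} → only 8 remains.
F5 = 7: row 5 has {1,2,3,4,5,6,9}; col 6 has {1,2,3,4,5,6,9}; box has {1,2,3,4,5,6,8,9} → only 7 remains.
D8 = 4: row 8 has {1,2,3,5,6,7,8,9}; col 4 has {1,2,3,5,6,7,8,9}; box has {1,2,3,5,6,7,8,9} → only 4 remains.
B2 = 7: row 2 has {1,2,3,4,5,6,9}; col 2 has {1,2,3,4,5,6,9}; box has {1,2,3,4,5,6,9}; main diagonal has {1,2,3,4,5,6,8,9} → only 7 remains.
F2 = 8: row 2 has {1,2,3,4,5,6,7,9}; col 6 has {1,2,3,4,5,6,7,9}; box has {1,2,3,4,5,6,7,9} → only 8 remains.
A3 = 8: row 3 has {1,2,3,4,5,6,7,9}; col 1 has {1,2,3,4,5,6,9}; box has {1,2,3,4,5,6,7,9} → only 8 remains.

8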